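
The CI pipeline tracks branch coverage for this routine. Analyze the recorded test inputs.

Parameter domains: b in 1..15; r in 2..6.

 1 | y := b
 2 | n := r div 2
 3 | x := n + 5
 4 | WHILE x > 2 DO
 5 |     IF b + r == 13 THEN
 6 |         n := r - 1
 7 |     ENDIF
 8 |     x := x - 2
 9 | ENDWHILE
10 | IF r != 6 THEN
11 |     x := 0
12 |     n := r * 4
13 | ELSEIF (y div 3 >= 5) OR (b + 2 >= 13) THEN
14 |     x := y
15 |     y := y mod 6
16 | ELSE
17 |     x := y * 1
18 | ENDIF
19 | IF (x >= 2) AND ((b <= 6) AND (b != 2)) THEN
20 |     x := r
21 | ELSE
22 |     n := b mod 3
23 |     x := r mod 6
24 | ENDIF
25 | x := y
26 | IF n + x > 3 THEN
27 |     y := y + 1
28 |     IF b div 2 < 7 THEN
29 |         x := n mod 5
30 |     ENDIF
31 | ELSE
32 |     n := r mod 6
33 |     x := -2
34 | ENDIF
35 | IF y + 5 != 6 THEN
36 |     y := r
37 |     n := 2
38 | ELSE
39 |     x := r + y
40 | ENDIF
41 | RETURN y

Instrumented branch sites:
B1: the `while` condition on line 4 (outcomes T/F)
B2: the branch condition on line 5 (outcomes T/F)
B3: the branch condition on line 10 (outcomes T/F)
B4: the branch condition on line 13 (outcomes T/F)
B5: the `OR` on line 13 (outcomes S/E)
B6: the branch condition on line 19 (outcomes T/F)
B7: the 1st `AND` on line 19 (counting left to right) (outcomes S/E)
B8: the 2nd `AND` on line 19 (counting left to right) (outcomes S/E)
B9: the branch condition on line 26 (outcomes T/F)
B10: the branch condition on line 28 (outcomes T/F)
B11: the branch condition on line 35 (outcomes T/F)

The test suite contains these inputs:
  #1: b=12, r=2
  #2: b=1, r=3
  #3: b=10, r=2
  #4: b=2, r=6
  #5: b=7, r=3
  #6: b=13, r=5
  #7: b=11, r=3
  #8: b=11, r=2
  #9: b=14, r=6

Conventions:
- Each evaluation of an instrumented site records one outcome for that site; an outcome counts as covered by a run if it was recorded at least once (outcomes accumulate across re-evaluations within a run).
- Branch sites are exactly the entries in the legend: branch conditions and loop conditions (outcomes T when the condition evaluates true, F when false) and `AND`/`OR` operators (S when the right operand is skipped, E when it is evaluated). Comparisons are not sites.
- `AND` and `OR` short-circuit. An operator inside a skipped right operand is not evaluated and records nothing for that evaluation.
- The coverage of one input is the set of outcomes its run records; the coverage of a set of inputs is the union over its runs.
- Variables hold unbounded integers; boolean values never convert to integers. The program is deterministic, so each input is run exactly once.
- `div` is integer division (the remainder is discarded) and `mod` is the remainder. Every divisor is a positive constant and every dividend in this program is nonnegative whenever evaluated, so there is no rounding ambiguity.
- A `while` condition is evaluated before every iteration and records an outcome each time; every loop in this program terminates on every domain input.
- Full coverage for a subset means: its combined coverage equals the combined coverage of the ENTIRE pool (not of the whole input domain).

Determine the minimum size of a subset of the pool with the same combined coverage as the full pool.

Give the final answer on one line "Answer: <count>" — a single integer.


#1 (b=12, r=2) -> B1->T, B2->F, B1->T, B2->F, B1->F, B3->T, B7->S, B6->F, B9->T, B10->T, B11->T; covered: B1=T, B1=F, B2=F, B3=T, B6=F, B7=S, B9=T, B10=T, B11=T
#2 (b=1, r=3) -> B1->T, B2->F, B1->T, B2->F, B1->F, B3->T, B7->S, B6->F, B9->F, B11->F; covered: B1=T, B1=F, B2=F, B3=T, B6=F, B7=S, B9=F, B11=F
#3 (b=10, r=2) -> B1->T, B2->F, B1->T, B2->F, B1->F, B3->T, B7->S, B6->F, B9->T, B10->T, B11->T; covered: B1=T, B1=F, B2=F, B3=T, B6=F, B7=S, B9=T, B10=T, B11=T
#4 (b=2, r=6) -> B1->T, B2->F, B1->T, B2->F, B1->T, B2->F, B1->F, B3->F, B5->E, B4->F, B7->E, B8->E, B6->F, B9->T, ...; covered: B1=T, B1=F, B2=F, B3=F, B4=F, B5=E, B6=F, B7=E, B8=E, B9=T, B10=T, B11=T
#5 (b=7, r=3) -> B1->T, B2->F, B1->T, B2->F, B1->F, B3->T, B7->S, B6->F, B9->T, B10->T, B11->T; covered: B1=T, B1=F, B2=F, B3=T, B6=F, B7=S, B9=T, B10=T, B11=T
#6 (b=13, r=5) -> B1->T, B2->F, B1->T, B2->F, B1->T, B2->F, B1->F, B3->T, B7->S, B6->F, B9->T, B10->T, B11->T; covered: B1=T, B1=F, B2=F, B3=T, B6=F, B7=S, B9=T, B10=T, B11=T
#7 (b=11, r=3) -> B1->T, B2->F, B1->T, B2->F, B1->F, B3->T, B7->S, B6->F, B9->T, B10->T, B11->T; covered: B1=T, B1=F, B2=F, B3=T, B6=F, B7=S, B9=T, B10=T, B11=T
#8 (b=11, r=2) -> B1->T, B2->T, B1->T, B2->T, B1->F, B3->T, B7->S, B6->F, B9->T, B10->T, B11->T; covered: B1=T, B1=F, B2=T, B3=T, B6=F, B7=S, B9=T, B10=T, B11=T
#9 (b=14, r=6) -> B1->T, B2->F, B1->T, B2->F, B1->T, B2->F, B1->F, B3->F, B5->E, B4->T, B7->E, B8->S, B6->F, B9->T, ...; covered: B1=T, B1=F, B2=F, B3=F, B4=T, B5=E, B6=F, B7=E, B8=S, B9=T, B10=F, B11=T
the full pool covers 20 outcomes: B1=T, B1=F, B2=T, B2=F, B3=T, B3=F, B4=T, B4=F, B5=E, B6=F, B7=S, B7=E, B8=S, B8=E, B9=T, B9=F, B10=T, B10=F, B11=T, B11=F
checked all size-1 subsets: none covers 20 outcomes (max 12/20)
checked all size-2 subsets: none covers 20 outcomes (max 16/20)
checked all size-3 subsets: none covers 20 outcomes (max 19/20)
the canonical winner is {2, 4, 8, 9}: size 4, full 20-outcome coverage, earliest index list among size-4 covers
Answer: 4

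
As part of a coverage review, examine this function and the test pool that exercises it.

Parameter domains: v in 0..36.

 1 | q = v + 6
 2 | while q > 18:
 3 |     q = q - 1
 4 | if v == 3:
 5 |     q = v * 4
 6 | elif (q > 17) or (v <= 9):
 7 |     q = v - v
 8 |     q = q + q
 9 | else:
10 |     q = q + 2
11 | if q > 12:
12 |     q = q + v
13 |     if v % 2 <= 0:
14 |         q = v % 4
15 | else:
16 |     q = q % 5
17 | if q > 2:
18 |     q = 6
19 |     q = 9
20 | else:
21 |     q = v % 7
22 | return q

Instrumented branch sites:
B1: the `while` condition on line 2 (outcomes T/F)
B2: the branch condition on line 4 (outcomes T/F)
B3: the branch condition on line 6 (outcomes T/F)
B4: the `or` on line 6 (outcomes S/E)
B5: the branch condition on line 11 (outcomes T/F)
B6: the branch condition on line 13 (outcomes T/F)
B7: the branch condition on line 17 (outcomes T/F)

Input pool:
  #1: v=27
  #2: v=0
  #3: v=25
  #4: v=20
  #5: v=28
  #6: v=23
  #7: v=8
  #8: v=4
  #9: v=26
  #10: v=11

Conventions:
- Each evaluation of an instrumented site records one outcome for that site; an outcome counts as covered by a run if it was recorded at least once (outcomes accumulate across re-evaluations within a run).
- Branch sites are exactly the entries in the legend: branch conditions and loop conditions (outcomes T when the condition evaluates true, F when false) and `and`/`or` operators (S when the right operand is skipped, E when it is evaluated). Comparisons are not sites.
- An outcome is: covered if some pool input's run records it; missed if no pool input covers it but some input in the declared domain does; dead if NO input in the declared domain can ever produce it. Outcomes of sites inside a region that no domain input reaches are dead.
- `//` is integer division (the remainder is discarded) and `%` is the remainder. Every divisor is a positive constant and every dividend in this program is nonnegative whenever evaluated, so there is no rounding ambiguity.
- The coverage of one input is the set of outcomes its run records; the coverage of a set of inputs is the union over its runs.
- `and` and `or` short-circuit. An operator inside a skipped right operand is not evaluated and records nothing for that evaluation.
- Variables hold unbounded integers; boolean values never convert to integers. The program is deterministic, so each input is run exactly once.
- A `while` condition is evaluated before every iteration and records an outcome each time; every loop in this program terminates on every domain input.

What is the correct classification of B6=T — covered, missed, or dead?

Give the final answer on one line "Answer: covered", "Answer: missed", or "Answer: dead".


no pool input records B6=T
but domain input (v=10) does record it -> reachable, so missed
Answer: missed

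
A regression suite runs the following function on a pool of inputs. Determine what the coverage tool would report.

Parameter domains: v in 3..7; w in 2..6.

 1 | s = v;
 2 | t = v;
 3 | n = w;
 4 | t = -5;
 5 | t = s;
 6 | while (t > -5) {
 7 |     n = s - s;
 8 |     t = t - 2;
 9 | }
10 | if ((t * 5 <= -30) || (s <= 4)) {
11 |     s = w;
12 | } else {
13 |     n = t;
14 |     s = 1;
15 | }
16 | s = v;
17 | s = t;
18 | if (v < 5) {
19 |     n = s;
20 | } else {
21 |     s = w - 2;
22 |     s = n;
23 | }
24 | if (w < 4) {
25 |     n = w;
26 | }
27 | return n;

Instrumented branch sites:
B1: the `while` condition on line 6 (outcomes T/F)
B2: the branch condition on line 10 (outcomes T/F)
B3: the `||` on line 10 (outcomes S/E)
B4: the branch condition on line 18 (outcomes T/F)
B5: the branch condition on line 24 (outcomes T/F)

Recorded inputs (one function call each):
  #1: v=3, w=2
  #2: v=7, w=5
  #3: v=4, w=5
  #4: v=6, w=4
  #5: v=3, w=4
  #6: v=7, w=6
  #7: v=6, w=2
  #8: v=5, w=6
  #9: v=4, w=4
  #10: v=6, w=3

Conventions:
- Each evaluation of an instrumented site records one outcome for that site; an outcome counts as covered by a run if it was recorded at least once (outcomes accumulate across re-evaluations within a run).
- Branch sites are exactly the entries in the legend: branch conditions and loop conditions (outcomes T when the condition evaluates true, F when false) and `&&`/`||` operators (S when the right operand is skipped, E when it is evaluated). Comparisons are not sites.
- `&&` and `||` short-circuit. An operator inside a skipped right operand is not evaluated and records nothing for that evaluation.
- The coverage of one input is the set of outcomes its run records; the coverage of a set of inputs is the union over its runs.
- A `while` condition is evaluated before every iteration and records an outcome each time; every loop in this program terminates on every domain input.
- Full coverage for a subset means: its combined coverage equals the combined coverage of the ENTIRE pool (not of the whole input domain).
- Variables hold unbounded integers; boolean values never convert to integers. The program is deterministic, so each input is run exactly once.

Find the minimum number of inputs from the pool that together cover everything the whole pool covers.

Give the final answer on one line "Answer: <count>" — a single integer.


#1 (v=3, w=2) -> B1->T, B1->T, B1->T, B1->T, B1->F, B3->E, B2->T, B4->T, B5->T; covered: B1=T, B1=F, B2=T, B3=E, B4=T, B5=T
#2 (v=7, w=5) -> B1->T, B1->T, B1->T, B1->T, B1->T, B1->T, B1->F, B3->E, B2->F, B4->F, B5->F; covered: B1=T, B1=F, B2=F, B3=E, B4=F, B5=F
#3 (v=4, w=5) -> B1->T, B1->T, B1->T, B1->T, B1->T, B1->F, B3->S, B2->T, B4->T, B5->F; covered: B1=T, B1=F, B2=T, B3=S, B4=T, B5=F
#4 (v=6, w=4) -> B1->T, B1->T, B1->T, B1->T, B1->T, B1->T, B1->F, B3->S, B2->T, B4->F, B5->F; covered: B1=T, B1=F, B2=T, B3=S, B4=F, B5=F
#5 (v=3, w=4) -> B1->T, B1->T, B1->T, B1->T, B1->F, B3->E, B2->T, B4->T, B5->F; covered: B1=T, B1=F, B2=T, B3=E, B4=T, B5=F
#6 (v=7, w=6) -> B1->T, B1->T, B1->T, B1->T, B1->T, B1->T, B1->F, B3->E, B2->F, B4->F, B5->F; covered: B1=T, B1=F, B2=F, B3=E, B4=F, B5=F
#7 (v=6, w=2) -> B1->T, B1->T, B1->T, B1->T, B1->T, B1->T, B1->F, B3->S, B2->T, B4->F, B5->T; covered: B1=T, B1=F, B2=T, B3=S, B4=F, B5=T
#8 (v=5, w=6) -> B1->T, B1->T, B1->T, B1->T, B1->T, B1->F, B3->E, B2->F, B4->F, B5->F; covered: B1=T, B1=F, B2=F, B3=E, B4=F, B5=F
#9 (v=4, w=4) -> B1->T, B1->T, B1->T, B1->T, B1->T, B1->F, B3->S, B2->T, B4->T, B5->F; covered: B1=T, B1=F, B2=T, B3=S, B4=T, B5=F
#10 (v=6, w=3) -> B1->T, B1->T, B1->T, B1->T, B1->T, B1->T, B1->F, B3->S, B2->T, B4->F, B5->T; covered: B1=T, B1=F, B2=T, B3=S, B4=F, B5=T
union over all inputs: B1=T, B1=F, B2=T, B2=F, B3=S, B3=E, B4=T, B4=F, B5=T, B5=F (10 outcomes)
checked all size-1 subsets: none covers 10 outcomes (max 6/10)
checked all size-2 subsets: none covers 10 outcomes (max 9/10)
inputs {1, 2, 3} (size 3) cover everything; no size-3 subset with a lexicographically smaller index list covers all 10
Answer: 3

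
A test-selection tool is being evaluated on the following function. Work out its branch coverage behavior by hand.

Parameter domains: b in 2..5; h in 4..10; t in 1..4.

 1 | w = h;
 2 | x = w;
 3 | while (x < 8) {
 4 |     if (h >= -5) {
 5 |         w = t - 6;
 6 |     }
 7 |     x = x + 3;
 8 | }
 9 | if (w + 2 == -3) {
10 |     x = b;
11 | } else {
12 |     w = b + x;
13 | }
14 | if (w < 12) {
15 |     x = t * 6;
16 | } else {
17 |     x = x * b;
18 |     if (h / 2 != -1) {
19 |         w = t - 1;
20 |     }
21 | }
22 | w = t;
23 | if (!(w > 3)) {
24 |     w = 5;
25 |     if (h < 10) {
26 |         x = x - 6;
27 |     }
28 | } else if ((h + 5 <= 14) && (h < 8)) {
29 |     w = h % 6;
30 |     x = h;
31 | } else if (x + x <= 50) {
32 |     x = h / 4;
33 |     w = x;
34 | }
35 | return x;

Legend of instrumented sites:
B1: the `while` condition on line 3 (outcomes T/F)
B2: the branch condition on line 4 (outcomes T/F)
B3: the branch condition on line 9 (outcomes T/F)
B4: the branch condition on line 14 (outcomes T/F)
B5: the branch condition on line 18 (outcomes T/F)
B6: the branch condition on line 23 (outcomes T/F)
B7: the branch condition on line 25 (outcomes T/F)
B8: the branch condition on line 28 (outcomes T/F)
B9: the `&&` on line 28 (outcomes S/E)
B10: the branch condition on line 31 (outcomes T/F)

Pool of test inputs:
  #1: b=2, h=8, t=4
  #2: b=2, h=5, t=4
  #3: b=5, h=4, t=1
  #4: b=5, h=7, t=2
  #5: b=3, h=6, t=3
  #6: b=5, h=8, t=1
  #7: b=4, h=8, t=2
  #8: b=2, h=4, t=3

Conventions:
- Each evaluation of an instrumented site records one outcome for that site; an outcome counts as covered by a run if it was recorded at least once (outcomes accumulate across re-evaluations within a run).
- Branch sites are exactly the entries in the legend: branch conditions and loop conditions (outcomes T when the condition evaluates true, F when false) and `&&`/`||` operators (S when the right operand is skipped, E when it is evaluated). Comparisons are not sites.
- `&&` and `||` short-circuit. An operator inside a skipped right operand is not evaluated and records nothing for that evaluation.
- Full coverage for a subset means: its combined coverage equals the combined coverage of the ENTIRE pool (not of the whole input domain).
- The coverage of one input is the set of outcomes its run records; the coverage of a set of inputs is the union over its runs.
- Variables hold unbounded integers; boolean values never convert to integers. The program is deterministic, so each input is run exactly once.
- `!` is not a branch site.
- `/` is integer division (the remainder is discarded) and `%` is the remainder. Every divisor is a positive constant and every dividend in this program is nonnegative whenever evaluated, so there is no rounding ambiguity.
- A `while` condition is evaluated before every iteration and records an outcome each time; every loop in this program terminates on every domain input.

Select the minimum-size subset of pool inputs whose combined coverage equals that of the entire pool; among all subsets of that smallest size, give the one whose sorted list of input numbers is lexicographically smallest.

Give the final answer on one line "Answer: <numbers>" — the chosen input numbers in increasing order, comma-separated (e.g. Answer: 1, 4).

#1 (b=2, h=8, t=4) -> B1->F, B3->F, B4->T, B6->F, B9->E, B8->F, B10->T; covered: B1=F, B3=F, B4=T, B6=F, B8=F, B9=E, B10=T
#2 (b=2, h=5, t=4) -> B1->T, B2->T, B1->F, B3->F, B4->T, B6->F, B9->E, B8->T; covered: B1=T, B1=F, B2=T, B3=F, B4=T, B6=F, B8=T, B9=E
#3 (b=5, h=4, t=1) -> B1->T, B2->T, B1->T, B2->T, B1->F, B3->T, B4->T, B6->T, B7->T; covered: B1=T, B1=F, B2=T, B3=T, B4=T, B6=T, B7=T
#4 (b=5, h=7, t=2) -> B1->T, B2->T, B1->F, B3->F, B4->F, B5->T, B6->T, B7->T; covered: B1=T, B1=F, B2=T, B3=F, B4=F, B5=T, B6=T, B7=T
#5 (b=3, h=6, t=3) -> B1->T, B2->T, B1->F, B3->F, B4->F, B5->T, B6->T, B7->T; covered: B1=T, B1=F, B2=T, B3=F, B4=F, B5=T, B6=T, B7=T
#6 (b=5, h=8, t=1) -> B1->F, B3->F, B4->F, B5->T, B6->T, B7->T; covered: B1=F, B3=F, B4=F, B5=T, B6=T, B7=T
#7 (b=4, h=8, t=2) -> B1->F, B3->F, B4->F, B5->T, B6->T, B7->T; covered: B1=F, B3=F, B4=F, B5=T, B6=T, B7=T
#8 (b=2, h=4, t=3) -> B1->T, B2->T, B1->T, B2->T, B1->F, B3->F, B4->F, B5->T, B6->T, B7->T; covered: B1=T, B1=F, B2=T, B3=F, B4=F, B5=T, B6=T, B7=T
pool-wide coverage (15 outcomes): B1=T, B1=F, B2=T, B3=T, B3=F, B4=T, B4=F, B5=T, B6=T, B6=F, B7=T, B8=T, B8=F, B9=E, B10=T
checked all size-1 subsets: none covers 15 outcomes (max 8/15)
checked all size-2 subsets: none covers 15 outcomes (max 13/15)
checked all size-3 subsets: none covers 15 outcomes (max 14/15)
inputs {1, 2, 3, 4} (size 4) cover everything; no size-4 subset with a lexicographically smaller index list covers all 15

Answer: 1, 2, 3, 4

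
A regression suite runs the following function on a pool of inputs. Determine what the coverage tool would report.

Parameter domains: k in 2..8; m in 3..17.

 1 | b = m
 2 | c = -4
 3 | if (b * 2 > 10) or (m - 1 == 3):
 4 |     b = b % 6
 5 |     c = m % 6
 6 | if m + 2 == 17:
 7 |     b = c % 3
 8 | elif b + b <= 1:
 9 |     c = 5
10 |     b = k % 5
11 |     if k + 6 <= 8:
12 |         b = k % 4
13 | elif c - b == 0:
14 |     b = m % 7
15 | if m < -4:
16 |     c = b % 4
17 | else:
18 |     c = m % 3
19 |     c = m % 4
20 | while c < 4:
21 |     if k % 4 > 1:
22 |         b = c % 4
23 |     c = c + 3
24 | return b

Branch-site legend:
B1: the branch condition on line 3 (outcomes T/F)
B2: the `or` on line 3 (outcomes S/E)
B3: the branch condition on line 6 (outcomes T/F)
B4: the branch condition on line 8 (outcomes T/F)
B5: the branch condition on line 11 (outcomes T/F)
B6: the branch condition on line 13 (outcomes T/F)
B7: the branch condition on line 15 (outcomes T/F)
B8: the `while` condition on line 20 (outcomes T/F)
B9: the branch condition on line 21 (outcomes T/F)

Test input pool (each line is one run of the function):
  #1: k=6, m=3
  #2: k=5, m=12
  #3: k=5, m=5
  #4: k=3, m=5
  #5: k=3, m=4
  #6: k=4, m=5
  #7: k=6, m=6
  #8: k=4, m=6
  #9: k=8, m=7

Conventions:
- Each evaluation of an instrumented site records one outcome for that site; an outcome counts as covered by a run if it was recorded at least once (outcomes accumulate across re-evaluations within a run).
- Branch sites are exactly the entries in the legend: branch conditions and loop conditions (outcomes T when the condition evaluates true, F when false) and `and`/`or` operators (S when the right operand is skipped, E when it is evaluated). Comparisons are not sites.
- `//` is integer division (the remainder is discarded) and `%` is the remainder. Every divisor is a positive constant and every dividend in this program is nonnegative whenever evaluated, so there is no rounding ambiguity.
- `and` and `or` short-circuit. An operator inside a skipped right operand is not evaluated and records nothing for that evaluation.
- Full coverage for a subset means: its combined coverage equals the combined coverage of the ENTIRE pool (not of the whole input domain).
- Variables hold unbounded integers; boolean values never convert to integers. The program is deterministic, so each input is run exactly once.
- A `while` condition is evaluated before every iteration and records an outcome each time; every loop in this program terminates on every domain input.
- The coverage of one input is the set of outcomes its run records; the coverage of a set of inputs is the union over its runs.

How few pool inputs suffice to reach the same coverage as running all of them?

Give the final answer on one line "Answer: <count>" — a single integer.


test 1 (k=6, m=3) fires B2->E, B1->F, B3->F, B4->F, B6->F, B7->F, B8->T, B9->T, B8->F; hits B1=F, B2=E, B3=F, B4=F, B6=F, B7=F, B8=T, B8=F, B9=T
test 2 (k=5, m=12) fires B2->S, B1->T, B3->F, B4->T, B5->F, B7->F, B8->T, B9->F, B8->T, B9->F, B8->F; hits B1=T, B2=S, B3=F, B4=T, B5=F, B7=F, B8=T, B8=F, B9=F
test 3 (k=5, m=5) fires B2->E, B1->F, B3->F, B4->F, B6->F, B7->F, B8->T, B9->F, B8->F; hits B1=F, B2=E, B3=F, B4=F, B6=F, B7=F, B8=T, B8=F, B9=F
test 4 (k=3, m=5) fires B2->E, B1->F, B3->F, B4->F, B6->F, B7->F, B8->T, B9->T, B8->F; hits B1=F, B2=E, B3=F, B4=F, B6=F, B7=F, B8=T, B8=F, B9=T
test 5 (k=3, m=4) fires B2->E, B1->T, B3->F, B4->F, B6->T, B7->F, B8->T, B9->T, B8->T, B9->T, B8->F; hits B1=T, B2=E, B3=F, B4=F, B6=T, B7=F, B8=T, B8=F, B9=T
test 6 (k=4, m=5) fires B2->E, B1->F, B3->F, B4->F, B6->F, B7->F, B8->T, B9->F, B8->F; hits B1=F, B2=E, B3=F, B4=F, B6=F, B7=F, B8=T, B8=F, B9=F
test 7 (k=6, m=6) fires B2->S, B1->T, B3->F, B4->T, B5->F, B7->F, B8->T, B9->T, B8->F; hits B1=T, B2=S, B3=F, B4=T, B5=F, B7=F, B8=T, B8=F, B9=T
test 8 (k=4, m=6) fires B2->S, B1->T, B3->F, B4->T, B5->F, B7->F, B8->T, B9->F, B8->F; hits B1=T, B2=S, B3=F, B4=T, B5=F, B7=F, B8=T, B8=F, B9=F
test 9 (k=8, m=7) fires B2->S, B1->T, B3->F, B4->F, B6->T, B7->F, B8->T, B9->F, B8->F; hits B1=T, B2=S, B3=F, B4=F, B6=T, B7=F, B8=T, B8=F, B9=F
together the pool reaches 15 outcomes: B1=T, B1=F, B2=S, B2=E, B3=F, B4=T, B4=F, B5=F, B6=T, B6=F, B7=F, B8=T, B8=F, B9=T, B9=F
no size-1 subset reaches all 15 outcomes (best union: 9/15)
no size-2 subset reaches all 15 outcomes (best union: 14/15)
size 3: inputs {1, 2, 5} cover all 15 outcomes, and no lexicographically smaller subset of this size does
Answer: 3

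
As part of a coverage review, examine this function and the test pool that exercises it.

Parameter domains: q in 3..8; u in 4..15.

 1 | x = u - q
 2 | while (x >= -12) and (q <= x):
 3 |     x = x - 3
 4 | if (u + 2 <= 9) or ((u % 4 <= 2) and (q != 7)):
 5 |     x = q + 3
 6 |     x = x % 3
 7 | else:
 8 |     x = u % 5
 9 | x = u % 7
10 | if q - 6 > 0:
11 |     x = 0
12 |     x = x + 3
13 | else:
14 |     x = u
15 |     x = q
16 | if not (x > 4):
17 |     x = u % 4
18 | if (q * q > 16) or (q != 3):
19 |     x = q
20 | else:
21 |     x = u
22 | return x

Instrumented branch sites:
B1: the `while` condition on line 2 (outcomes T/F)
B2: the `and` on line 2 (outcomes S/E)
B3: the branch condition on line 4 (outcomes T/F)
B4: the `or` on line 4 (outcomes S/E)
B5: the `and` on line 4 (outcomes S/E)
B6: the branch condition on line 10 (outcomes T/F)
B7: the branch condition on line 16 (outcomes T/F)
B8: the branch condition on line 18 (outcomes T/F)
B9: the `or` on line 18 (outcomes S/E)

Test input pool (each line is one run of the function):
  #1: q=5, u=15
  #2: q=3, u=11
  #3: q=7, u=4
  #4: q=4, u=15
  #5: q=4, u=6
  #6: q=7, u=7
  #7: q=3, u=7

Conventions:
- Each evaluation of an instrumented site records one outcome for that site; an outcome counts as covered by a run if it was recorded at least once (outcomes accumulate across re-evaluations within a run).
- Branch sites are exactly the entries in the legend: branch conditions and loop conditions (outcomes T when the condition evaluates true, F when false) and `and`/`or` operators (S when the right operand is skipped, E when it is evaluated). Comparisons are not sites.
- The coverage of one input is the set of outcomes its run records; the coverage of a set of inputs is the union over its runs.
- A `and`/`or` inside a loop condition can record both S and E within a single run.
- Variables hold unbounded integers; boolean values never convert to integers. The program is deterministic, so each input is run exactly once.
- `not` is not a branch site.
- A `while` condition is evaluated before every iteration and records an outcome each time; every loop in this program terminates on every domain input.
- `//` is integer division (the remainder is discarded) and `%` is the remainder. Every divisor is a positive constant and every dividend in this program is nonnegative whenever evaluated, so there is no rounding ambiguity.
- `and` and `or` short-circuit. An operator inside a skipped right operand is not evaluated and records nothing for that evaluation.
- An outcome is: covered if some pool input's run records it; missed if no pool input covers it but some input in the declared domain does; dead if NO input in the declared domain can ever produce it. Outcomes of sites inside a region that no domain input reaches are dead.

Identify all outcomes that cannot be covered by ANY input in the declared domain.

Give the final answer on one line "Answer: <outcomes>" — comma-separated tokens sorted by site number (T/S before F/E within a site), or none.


checking every outcome against all 72 domain inputs:
  B2=S: no domain input ever produces it -> dead
  reachable outcomes have witnesses, e.g. B1=T (e.g. q=3, u=6), B1=F (e.g. q=3, u=4), B2=E (e.g. q=3, u=4), B3=T (e.g. q=3, u=4)
Answer: B2=S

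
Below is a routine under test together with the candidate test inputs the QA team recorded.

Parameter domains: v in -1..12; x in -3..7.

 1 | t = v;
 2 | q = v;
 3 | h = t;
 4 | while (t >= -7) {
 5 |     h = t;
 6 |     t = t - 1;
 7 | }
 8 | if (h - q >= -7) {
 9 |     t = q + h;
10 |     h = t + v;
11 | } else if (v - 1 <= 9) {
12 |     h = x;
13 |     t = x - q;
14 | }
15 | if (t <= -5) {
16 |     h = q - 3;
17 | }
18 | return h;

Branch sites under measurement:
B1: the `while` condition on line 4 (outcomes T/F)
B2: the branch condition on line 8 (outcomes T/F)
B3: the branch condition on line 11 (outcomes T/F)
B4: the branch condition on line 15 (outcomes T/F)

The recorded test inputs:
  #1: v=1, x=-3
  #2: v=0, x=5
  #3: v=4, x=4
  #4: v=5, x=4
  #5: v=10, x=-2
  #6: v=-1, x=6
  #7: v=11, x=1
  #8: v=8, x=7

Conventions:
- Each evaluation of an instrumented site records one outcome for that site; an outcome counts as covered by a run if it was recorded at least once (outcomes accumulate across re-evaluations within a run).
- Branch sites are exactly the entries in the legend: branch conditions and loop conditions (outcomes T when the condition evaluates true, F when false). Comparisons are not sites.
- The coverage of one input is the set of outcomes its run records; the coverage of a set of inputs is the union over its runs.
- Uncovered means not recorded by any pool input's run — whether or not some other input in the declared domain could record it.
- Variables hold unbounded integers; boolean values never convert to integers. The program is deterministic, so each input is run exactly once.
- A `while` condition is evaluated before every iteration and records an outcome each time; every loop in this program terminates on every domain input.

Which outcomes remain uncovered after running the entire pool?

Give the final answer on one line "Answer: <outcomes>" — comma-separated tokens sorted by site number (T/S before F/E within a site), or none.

run #1 (v=1, x=-3) runs B1->T, B1->T, B1->T, B1->T, B1->T, B1->T, B1->T, B1->T, B1->T, B1->F, B2->F, B3->T, B4->F; records B1=T, B1=F, B2=F, B3=T, B4=F
run #2 (v=0, x=5) runs B1->T, B1->T, B1->T, B1->T, B1->T, B1->T, B1->T, B1->T, B1->F, B2->T, B4->T; records B1=T, B1=F, B2=T, B4=T
run #3 (v=4, x=4) runs B1->T, B1->T, B1->T, B1->T, B1->T, B1->T, B1->T, B1->T, B1->T, B1->T, B1->T, B1->T, B1->F, B2->F, ...; records B1=T, B1=F, B2=F, B3=T, B4=F
run #4 (v=5, x=4) runs B1->T, B1->T, B1->T, B1->T, B1->T, B1->T, B1->T, B1->T, B1->T, B1->T, B1->T, B1->T, B1->T, B1->F, ...; records B1=T, B1=F, B2=F, B3=T, B4=F
run #5 (v=10, x=-2) runs B1->T, B1->T, B1->T, B1->T, B1->T, B1->T, B1->T, B1->T, B1->T, B1->T, B1->T, B1->T, B1->T, B1->T, ...; records B1=T, B1=F, B2=F, B3=T, B4=T
run #6 (v=-1, x=6) runs B1->T, B1->T, B1->T, B1->T, B1->T, B1->T, B1->T, B1->F, B2->T, B4->T; records B1=T, B1=F, B2=T, B4=T
run #7 (v=11, x=1) runs B1->T, B1->T, B1->T, B1->T, B1->T, B1->T, B1->T, B1->T, B1->T, B1->T, B1->T, B1->T, B1->T, B1->T, ...; records B1=T, B1=F, B2=F, B3=F, B4=T
run #8 (v=8, x=7) runs B1->T, B1->T, B1->T, B1->T, B1->T, B1->T, B1->T, B1->T, B1->T, B1->T, B1->T, B1->T, B1->T, B1->T, ...; records B1=T, B1=F, B2=F, B3=T, B4=F
union over the pool: B1=T, B1=F, B2=T, B2=F, B3=T, B3=F, B4=T, B4=F
uncovered (0 of 8): none

Answer: none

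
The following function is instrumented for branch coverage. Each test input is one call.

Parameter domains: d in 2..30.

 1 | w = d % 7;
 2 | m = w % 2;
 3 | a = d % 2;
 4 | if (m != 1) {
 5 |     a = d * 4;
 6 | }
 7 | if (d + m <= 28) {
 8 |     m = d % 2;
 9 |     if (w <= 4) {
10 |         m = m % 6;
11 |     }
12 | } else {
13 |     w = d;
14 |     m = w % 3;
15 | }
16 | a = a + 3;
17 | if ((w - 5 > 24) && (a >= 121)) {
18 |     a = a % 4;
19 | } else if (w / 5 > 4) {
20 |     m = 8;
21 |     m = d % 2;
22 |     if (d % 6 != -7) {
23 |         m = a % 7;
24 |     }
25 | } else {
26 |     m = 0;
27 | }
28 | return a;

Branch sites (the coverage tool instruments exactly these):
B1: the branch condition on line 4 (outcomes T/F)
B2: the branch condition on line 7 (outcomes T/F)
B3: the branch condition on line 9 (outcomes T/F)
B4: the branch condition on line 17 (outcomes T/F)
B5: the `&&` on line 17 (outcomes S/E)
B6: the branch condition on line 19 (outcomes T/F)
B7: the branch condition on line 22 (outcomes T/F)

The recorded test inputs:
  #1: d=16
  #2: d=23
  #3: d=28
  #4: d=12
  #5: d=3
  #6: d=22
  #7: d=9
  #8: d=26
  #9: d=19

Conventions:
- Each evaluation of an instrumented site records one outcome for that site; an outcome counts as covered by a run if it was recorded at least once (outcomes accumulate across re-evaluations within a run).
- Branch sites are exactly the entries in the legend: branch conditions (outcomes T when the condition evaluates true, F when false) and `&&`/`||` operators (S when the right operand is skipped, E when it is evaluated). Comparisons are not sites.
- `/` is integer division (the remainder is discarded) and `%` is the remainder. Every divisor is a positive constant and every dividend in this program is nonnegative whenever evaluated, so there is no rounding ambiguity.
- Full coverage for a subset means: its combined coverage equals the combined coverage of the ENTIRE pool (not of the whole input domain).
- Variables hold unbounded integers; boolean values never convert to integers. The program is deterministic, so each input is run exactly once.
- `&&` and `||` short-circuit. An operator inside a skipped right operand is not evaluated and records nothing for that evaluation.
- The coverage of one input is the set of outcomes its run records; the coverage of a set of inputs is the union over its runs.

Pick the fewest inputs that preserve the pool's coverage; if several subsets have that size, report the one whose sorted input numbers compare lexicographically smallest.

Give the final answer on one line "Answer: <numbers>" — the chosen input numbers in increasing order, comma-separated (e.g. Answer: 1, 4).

run #1 (d=16) runs B1->T, B2->T, B3->T, B5->S, B4->F, B6->F; records B1=T, B2=T, B3=T, B4=F, B5=S, B6=F
run #2 (d=23) runs B1->T, B2->T, B3->T, B5->S, B4->F, B6->F; records B1=T, B2=T, B3=T, B4=F, B5=S, B6=F
run #3 (d=28) runs B1->T, B2->T, B3->T, B5->S, B4->F, B6->F; records B1=T, B2=T, B3=T, B4=F, B5=S, B6=F
run #4 (d=12) runs B1->F, B2->T, B3->F, B5->S, B4->F, B6->F; records B1=F, B2=T, B3=F, B4=F, B5=S, B6=F
run #5 (d=3) runs B1->F, B2->T, B3->T, B5->S, B4->F, B6->F; records B1=F, B2=T, B3=T, B4=F, B5=S, B6=F
run #6 (d=22) runs B1->F, B2->T, B3->T, B5->S, B4->F, B6->F; records B1=F, B2=T, B3=T, B4=F, B5=S, B6=F
run #7 (d=9) runs B1->T, B2->T, B3->T, B5->S, B4->F, B6->F; records B1=T, B2=T, B3=T, B4=F, B5=S, B6=F
run #8 (d=26) runs B1->F, B2->T, B3->F, B5->S, B4->F, B6->F; records B1=F, B2=T, B3=F, B4=F, B5=S, B6=F
run #9 (d=19) runs B1->F, B2->T, B3->F, B5->S, B4->F, B6->F; records B1=F, B2=T, B3=F, B4=F, B5=S, B6=F
pool-wide coverage (8 outcomes): B1=T, B1=F, B2=T, B3=T, B3=F, B4=F, B5=S, B6=F
every size-1 subset falls short of the 8 outcomes (best: 6/8)
at size 2, {1, 4} reaches all 8 outcomes; every lexicographically earlier size-2 subset fails

Answer: 1, 4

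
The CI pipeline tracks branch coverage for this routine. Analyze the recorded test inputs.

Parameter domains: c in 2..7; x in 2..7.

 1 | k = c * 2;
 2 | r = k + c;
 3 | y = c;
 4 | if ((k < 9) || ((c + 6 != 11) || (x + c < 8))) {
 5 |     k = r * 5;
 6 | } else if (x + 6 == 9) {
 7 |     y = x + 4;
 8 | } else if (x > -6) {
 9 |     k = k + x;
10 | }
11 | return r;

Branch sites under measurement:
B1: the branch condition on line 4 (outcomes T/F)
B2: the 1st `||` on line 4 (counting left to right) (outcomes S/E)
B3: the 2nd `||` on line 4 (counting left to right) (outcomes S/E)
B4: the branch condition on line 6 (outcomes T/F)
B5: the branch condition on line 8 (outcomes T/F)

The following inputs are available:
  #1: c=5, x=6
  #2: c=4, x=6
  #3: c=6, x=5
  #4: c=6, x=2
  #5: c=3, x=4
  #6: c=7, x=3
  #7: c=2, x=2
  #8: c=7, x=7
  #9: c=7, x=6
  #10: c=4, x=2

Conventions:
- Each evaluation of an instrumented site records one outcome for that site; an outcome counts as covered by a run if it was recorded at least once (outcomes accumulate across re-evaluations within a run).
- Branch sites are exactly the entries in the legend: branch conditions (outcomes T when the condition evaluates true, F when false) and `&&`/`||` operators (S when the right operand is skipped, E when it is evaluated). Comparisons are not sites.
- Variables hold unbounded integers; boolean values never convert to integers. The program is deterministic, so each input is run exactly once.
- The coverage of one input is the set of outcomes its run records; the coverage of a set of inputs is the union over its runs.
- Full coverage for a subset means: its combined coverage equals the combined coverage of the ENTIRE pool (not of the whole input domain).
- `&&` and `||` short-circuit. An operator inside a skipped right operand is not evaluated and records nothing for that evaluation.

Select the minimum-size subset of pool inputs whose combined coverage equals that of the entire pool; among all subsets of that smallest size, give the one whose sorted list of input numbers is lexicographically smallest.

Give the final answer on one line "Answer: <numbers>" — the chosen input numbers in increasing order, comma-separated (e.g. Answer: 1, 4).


input #1, c=5, x=6: outcomes B1=F, B2=E, B3=E, B4=F, B5=T
input #2, c=4, x=6: outcomes B1=T, B2=S
input #3, c=6, x=5: outcomes B1=T, B2=E, B3=S
input #4, c=6, x=2: outcomes B1=T, B2=E, B3=S
input #5, c=3, x=4: outcomes B1=T, B2=S
input #6, c=7, x=3: outcomes B1=T, B2=E, B3=S
input #7, c=2, x=2: outcomes B1=T, B2=S
input #8, c=7, x=7: outcomes B1=T, B2=E, B3=S
input #9, c=7, x=6: outcomes B1=T, B2=E, B3=S
input #10, c=4, x=2: outcomes B1=T, B2=S
the full pool covers 8 outcomes: B1=T, B1=F, B2=S, B2=E, B3=S, B3=E, B4=F, B5=T
no size-1 subset reaches all 8 outcomes (best union: 5/8)
no size-2 subset reaches all 8 outcomes (best union: 7/8)
inputs {1, 2, 3} (size 3) cover everything; no size-3 subset with a lexicographically smaller index list covers all 8
Answer: 1, 2, 3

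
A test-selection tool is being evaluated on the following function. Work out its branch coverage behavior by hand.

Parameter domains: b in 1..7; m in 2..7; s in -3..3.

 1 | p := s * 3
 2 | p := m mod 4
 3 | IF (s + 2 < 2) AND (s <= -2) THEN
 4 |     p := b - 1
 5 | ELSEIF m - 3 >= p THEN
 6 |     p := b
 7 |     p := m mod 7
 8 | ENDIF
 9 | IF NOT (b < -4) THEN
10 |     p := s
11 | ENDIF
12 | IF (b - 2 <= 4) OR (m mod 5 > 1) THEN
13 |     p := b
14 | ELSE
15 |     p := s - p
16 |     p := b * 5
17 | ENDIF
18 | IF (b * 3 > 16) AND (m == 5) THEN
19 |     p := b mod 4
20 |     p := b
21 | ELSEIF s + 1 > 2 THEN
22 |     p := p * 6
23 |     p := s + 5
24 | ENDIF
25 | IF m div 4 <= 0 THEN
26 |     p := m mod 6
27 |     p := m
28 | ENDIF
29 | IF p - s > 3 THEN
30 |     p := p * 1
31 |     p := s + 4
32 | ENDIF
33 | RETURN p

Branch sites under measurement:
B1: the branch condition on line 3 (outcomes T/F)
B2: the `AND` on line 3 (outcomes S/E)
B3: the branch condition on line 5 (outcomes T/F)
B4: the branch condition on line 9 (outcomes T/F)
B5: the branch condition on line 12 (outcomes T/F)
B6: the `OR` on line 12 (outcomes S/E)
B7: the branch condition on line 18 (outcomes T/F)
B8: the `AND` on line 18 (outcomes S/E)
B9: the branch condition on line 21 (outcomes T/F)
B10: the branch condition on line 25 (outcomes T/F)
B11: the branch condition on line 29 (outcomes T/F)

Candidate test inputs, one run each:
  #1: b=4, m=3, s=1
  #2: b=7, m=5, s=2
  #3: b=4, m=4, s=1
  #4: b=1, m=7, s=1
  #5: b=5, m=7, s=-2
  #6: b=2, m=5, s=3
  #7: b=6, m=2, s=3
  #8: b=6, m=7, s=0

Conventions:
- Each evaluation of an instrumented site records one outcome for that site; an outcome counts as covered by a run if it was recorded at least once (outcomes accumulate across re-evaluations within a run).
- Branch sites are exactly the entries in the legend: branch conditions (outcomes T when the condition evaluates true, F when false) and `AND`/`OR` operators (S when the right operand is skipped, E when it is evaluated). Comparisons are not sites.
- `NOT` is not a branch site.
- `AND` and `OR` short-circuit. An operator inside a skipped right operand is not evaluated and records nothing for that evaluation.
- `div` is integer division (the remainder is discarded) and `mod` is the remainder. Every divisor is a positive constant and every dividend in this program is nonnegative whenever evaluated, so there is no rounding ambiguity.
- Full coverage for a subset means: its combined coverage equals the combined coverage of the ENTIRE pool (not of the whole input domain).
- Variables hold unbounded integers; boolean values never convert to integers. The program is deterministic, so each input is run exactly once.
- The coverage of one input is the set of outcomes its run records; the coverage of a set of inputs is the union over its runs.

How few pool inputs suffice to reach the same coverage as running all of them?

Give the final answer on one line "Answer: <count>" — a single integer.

input #1, b=4, m=3, s=1: outcomes B1=F, B2=S, B3=F, B4=T, B5=T, B6=S, B7=F, B8=S, B9=F, B10=T, B11=F
input #2, b=7, m=5, s=2: outcomes B1=F, B2=S, B3=T, B4=T, B5=F, B6=E, B7=T, B8=E, B10=F, B11=T
input #3, b=4, m=4, s=1: outcomes B1=F, B2=S, B3=T, B4=T, B5=T, B6=S, B7=F, B8=S, B9=F, B10=F, B11=F
input #4, b=1, m=7, s=1: outcomes B1=F, B2=S, B3=T, B4=T, B5=T, B6=S, B7=F, B8=S, B9=F, B10=F, B11=F
input #5, b=5, m=7, s=-2: outcomes B1=T, B2=E, B4=T, B5=T, B6=S, B7=F, B8=S, B9=F, B10=F, B11=T
input #6, b=2, m=5, s=3: outcomes B1=F, B2=S, B3=T, B4=T, B5=T, B6=S, B7=F, B8=S, B9=T, B10=F, B11=T
input #7, b=6, m=2, s=3: outcomes B1=F, B2=S, B3=F, B4=T, B5=T, B6=S, B7=F, B8=E, B9=T, B10=T, B11=F
input #8, b=6, m=7, s=0: outcomes B1=F, B2=S, B3=T, B4=T, B5=T, B6=S, B7=F, B8=E, B9=F, B10=F, B11=T
together the pool reaches 21 outcomes: B1=T, B1=F, B2=S, B2=E, B3=T, B3=F, B4=T, B5=T, B5=F, B6=S, B6=E, B7=T, B7=F, B8=S, B8=E, B9=T, B9=F, B10=T, B10=F, B11=T, B11=F
size 1 is not enough: best union over all size-1 subsets is 11/21
size 2 is not enough: best union over all size-2 subsets is 18/21
the canonical winner is {2, 5, 7}: size 3, full 21-outcome coverage, earliest index list among size-3 covers

Answer: 3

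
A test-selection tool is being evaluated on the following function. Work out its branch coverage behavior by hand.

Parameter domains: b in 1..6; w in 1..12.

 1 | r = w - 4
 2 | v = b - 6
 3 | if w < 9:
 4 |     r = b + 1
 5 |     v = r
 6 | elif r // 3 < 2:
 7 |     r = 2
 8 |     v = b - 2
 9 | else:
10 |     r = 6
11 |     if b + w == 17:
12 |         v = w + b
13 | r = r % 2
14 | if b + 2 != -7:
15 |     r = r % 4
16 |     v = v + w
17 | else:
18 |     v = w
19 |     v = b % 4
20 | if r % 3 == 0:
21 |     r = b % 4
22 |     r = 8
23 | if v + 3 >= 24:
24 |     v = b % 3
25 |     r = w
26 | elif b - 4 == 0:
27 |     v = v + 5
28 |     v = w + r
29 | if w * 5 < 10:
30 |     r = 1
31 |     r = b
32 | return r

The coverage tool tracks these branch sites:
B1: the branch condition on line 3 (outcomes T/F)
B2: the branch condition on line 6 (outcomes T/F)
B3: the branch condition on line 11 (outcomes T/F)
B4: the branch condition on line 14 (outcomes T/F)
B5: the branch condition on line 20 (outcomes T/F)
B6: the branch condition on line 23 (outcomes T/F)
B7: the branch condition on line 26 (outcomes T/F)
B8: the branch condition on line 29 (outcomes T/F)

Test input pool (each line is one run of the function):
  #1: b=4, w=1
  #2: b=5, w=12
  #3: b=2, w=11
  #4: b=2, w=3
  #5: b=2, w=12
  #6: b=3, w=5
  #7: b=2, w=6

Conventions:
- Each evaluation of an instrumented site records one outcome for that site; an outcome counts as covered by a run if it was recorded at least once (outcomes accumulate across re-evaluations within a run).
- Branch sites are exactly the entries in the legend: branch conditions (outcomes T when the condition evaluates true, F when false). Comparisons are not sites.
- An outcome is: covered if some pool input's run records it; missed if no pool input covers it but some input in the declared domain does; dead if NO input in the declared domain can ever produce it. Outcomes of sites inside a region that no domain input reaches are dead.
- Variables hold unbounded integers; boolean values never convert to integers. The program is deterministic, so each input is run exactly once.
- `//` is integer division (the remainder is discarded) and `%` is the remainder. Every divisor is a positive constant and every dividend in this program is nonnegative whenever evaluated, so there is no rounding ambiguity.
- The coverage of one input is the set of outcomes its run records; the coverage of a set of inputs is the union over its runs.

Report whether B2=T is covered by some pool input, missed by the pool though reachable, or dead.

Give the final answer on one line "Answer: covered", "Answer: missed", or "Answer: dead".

no pool input records B2=T
but domain input (b=1, w=9) does record it -> reachable, so missed

Answer: missed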